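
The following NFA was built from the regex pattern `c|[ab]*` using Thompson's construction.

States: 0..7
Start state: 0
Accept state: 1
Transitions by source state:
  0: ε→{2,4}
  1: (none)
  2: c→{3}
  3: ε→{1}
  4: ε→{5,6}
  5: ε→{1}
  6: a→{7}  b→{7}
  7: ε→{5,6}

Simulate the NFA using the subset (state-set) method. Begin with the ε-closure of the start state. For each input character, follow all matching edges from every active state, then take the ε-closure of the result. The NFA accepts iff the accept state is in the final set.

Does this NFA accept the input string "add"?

start: ε-closure({0}) = {0,1,2,4,5,6}
'a' @ 1: {1,5,6,7}  [accepting]
'd' @ 2: {}  — no active states
rest 'd' ignored (set empty)
after full input: {}  (accept=1 not in)

Answer: REJECT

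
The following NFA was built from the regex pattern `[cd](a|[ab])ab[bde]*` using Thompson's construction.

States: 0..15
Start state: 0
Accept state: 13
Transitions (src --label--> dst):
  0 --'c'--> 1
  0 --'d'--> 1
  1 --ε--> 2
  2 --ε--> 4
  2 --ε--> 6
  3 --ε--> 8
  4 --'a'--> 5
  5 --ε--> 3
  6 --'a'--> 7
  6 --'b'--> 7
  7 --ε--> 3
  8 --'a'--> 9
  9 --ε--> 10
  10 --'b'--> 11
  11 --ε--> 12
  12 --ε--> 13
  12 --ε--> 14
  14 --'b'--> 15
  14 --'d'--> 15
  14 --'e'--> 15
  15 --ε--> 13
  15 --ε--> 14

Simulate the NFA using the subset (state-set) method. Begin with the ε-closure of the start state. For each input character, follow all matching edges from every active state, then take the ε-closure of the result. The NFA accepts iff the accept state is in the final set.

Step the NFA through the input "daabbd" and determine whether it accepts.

initial (ε-close {0}): {0}
'd' @ 1: {1,2,4,6}
'a' @ 2: {3,5,7,8}
'a' @ 3: {9,10}
'b' @ 4: {11,12,13,14}  ✓accept
'b' @ 5: {13,14,15}  ✓accept
'd' @ 6: {13,14,15}  ✓accept
final: {13,14,15}; accept 13 in set

Answer: ACCEPT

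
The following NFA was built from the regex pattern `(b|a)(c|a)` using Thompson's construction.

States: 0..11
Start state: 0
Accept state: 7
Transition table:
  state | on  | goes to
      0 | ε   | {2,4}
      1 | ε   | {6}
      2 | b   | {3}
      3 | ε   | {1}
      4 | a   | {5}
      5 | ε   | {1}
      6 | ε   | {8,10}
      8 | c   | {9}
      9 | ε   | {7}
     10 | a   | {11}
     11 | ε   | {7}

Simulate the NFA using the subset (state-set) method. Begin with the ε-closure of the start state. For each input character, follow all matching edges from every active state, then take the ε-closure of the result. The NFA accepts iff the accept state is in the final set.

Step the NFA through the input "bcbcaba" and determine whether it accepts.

Answer: REJECT

Steps:
start: ε-closure({0}) = {0,2,4}
'b' @ 1: {1,3,6,8,10}
'c' @ 2: {7,9}  ✓accept
'b' @ 3: {}  — dead — no transitions
rest 'caba' ignored (set empty)
end set {} — state 7 not in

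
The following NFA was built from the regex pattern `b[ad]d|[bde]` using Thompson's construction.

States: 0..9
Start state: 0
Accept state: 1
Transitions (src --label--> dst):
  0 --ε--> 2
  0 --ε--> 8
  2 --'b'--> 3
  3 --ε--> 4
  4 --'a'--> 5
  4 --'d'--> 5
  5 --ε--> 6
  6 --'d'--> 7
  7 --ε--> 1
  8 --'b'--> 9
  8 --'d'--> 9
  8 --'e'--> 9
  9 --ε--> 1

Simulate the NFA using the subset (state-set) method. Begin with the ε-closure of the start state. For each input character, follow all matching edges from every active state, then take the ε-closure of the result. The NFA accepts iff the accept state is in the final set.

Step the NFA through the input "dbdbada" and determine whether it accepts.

Answer: REJECT

Trace:
start: ε-closure({0}) = {0,2,8}
'd' @ 1: {1,9}  ✓accept
'b' @ 2: {}  — no active states
rest 'dbada' ignored (set empty)
after full input: {}  (accept=1 not in)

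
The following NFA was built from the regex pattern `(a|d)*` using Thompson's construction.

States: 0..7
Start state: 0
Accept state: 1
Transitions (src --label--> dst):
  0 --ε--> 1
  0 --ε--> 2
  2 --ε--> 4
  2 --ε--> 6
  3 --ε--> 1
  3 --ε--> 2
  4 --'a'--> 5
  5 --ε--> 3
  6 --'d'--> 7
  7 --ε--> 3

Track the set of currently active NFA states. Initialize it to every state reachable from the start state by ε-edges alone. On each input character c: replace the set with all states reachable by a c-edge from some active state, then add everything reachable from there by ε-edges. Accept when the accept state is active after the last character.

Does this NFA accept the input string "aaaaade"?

Answer: REJECT

Derivation:
start: ε-closure({0}) = {0,1,2,4,6}
'a' @ 1: {1,2,3,4,5,6}  ✓accept
'a' @ 2: {1,2,3,4,5,6}  ✓accept
'a' @ 3: {1,2,3,4,5,6}  ✓accept
'a' @ 4: {1,2,3,4,5,6}  ✓accept
'a' @ 5: {1,2,3,4,5,6}  ✓accept
'd' @ 6: {1,2,3,4,6,7}  ✓accept
'e' @ 7: {}  — dead — no transitions
after full input: {}  (accept=1 not in)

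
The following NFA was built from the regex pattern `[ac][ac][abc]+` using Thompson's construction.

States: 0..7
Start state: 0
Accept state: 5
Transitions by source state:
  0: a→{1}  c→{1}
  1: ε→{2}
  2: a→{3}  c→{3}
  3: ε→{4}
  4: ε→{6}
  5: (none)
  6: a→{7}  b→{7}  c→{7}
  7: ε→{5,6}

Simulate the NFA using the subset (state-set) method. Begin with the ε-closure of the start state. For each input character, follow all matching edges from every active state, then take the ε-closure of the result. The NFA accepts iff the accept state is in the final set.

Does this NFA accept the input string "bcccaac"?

S₀ = ε-closure({0}) = {0}
'b' @ 1: {}  — no active states
rest 'cccaac' ignored (set empty)
end set {} — state 5 not in

Answer: REJECT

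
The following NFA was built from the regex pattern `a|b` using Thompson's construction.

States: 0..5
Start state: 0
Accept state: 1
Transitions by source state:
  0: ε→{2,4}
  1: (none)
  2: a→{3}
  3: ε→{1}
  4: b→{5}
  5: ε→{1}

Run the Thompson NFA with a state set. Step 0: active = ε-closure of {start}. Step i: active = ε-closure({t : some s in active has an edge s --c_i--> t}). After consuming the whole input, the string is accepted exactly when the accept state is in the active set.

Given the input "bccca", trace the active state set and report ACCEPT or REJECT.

initial (ε-close {0}): {0,2,4}
'b' @ 1: {1,5}  (accept∈set)
'c' @ 2: {}  — dead — no transitions
rest 'cca' ignored (set empty)
end set {} — state 1 not in

Answer: REJECT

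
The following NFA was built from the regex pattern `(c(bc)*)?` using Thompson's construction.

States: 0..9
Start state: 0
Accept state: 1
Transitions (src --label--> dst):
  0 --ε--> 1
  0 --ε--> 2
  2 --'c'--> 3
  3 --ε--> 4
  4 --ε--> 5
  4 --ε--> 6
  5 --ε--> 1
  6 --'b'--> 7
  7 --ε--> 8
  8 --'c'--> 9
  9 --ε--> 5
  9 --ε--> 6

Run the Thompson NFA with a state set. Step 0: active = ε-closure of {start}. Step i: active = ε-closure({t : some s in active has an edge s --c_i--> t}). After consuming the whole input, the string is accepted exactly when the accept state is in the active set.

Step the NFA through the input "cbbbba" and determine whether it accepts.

Answer: REJECT

Trace:
S₀ = ε-closure({0}) = {0,1,2}
'c' @ 1: {1,3,4,5,6}  [accepting]
'b' @ 2: {7,8}
'b' @ 3: {}  — dead — no transitions
rest 'bba' ignored (set empty)
end set {} — state 1 not in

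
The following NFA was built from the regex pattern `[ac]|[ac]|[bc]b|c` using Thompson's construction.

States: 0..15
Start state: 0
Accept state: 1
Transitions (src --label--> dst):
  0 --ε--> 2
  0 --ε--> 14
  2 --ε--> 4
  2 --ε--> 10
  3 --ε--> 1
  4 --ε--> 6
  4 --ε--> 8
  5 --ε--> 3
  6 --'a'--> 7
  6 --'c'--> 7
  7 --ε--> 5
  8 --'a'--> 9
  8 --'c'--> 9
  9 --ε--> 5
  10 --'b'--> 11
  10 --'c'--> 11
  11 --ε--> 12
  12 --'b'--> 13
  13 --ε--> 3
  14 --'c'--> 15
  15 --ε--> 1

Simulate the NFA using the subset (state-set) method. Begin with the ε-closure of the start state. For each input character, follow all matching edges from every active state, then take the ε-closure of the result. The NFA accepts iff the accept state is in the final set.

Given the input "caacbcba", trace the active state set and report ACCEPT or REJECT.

Answer: REJECT

Derivation:
start: ε-closure({0}) = {0,2,4,6,8,10,14}
'c' @ 1: {1,3,5,7,9,11,12,15}  [accepting]
'a' @ 2: {}  — dead — no transitions
rest 'acbcba' ignored (set empty)
after full input: {}  (accept=1 not in)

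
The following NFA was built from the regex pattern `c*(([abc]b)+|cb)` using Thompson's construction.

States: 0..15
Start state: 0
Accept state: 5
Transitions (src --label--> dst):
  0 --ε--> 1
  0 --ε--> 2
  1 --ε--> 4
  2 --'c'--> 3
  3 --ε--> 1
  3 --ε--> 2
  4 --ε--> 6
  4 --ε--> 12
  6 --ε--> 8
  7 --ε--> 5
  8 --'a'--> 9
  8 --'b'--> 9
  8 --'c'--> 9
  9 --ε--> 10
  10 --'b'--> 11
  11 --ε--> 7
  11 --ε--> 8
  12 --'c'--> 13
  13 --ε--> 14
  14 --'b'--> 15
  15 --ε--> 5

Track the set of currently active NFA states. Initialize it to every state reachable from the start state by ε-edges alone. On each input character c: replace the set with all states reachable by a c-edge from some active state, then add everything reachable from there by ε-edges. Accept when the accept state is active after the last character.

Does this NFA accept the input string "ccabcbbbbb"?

Answer: ACCEPT

Derivation:
start: ε-closure({0}) = {0,1,2,4,6,8,12}
'c' @ 1: {1,2,3,4,6,8,9,10,12,13,14}
'c' @ 2: {1,2,3,4,6,8,9,10,12,13,14}
'a' @ 3: {9,10}
'b' @ 4: {5,7,8,11}  [accepting]
'c' @ 5: {9,10}
'b' @ 6: {5,7,8,11}  [accepting]
'b' @ 7: {9,10}
'b' @ 8: {5,7,8,11}  [accepting]
'b' @ 9: {9,10}
'b' @ 10: {5,7,8,11}  [accepting]
end set {5,7,8,11} — state 5 in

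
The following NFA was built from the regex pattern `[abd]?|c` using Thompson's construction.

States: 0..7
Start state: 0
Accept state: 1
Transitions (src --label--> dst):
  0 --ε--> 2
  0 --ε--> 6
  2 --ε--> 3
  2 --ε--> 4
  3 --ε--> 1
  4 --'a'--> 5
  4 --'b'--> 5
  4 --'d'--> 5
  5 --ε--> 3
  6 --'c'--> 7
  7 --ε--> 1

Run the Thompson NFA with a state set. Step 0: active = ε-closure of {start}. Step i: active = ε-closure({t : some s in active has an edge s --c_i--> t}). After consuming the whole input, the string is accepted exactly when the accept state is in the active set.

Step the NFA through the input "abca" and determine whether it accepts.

Answer: REJECT

Steps:
S₀ = ε-closure({0}) = {0,1,2,3,4,6}
'a' @ 1: {1,3,5}  (accept∈set)
'b' @ 2: {}  — no active states
rest 'ca' ignored (set empty)
after full input: {}  (accept=1 not in)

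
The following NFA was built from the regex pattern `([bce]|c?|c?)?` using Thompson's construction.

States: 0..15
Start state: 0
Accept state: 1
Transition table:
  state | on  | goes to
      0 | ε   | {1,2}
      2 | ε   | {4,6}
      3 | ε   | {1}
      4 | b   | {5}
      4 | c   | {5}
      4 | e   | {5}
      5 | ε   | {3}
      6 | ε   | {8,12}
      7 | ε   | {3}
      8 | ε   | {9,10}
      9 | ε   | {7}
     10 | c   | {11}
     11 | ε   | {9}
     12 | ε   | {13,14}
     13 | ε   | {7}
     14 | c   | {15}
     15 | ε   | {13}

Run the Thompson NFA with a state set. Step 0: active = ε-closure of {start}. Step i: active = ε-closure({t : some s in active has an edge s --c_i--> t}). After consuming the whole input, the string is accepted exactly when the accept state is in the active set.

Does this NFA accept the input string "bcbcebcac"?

Answer: REJECT

Trace:
S₀ = ε-closure({0}) = {0,1,2,3,4,6,7,8,9,10,12,13,14}
'b' @ 1: {1,3,5}  ✓accept
'c' @ 2: {}  — dead — no transitions
rest 'bcebcac' ignored (set empty)
final: {}; accept 1 not in set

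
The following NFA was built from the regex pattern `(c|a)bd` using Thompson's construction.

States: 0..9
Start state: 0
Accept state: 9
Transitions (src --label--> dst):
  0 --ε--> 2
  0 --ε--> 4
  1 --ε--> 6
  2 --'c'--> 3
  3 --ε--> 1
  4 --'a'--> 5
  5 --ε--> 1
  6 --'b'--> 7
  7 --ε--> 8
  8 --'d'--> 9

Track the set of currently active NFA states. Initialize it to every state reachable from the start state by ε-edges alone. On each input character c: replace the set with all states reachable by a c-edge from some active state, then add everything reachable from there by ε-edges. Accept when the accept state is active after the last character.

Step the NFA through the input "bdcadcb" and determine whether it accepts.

Answer: REJECT

Trace:
start: ε-closure({0}) = {0,2,4}
'b' @ 1: {}  — state set empty
rest 'dcadcb' ignored (set empty)
end set {} — state 9 not in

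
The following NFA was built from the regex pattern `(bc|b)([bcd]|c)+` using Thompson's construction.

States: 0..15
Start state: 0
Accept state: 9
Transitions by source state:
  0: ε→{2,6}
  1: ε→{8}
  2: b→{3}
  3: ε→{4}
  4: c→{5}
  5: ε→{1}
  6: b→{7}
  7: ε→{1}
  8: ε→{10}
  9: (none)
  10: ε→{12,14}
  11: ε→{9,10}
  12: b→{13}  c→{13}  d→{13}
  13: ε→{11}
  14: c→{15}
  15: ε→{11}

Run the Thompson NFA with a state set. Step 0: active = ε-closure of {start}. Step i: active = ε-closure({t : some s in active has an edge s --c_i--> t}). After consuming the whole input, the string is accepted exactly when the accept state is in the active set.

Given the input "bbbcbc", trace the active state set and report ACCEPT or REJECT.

Answer: ACCEPT

Steps:
initial (ε-close {0}): {0,2,6}
'b' @ 1: {1,3,4,7,8,10,12,14}
'b' @ 2: {9,10,11,12,13,14}  (accept∈set)
'b' @ 3: {9,10,11,12,13,14}  (accept∈set)
'c' @ 4: {9,10,11,12,13,14,15}  (accept∈set)
'b' @ 5: {9,10,11,12,13,14}  (accept∈set)
'c' @ 6: {9,10,11,12,13,14,15}  (accept∈set)
end set {9,10,11,12,13,14,15} — state 9 in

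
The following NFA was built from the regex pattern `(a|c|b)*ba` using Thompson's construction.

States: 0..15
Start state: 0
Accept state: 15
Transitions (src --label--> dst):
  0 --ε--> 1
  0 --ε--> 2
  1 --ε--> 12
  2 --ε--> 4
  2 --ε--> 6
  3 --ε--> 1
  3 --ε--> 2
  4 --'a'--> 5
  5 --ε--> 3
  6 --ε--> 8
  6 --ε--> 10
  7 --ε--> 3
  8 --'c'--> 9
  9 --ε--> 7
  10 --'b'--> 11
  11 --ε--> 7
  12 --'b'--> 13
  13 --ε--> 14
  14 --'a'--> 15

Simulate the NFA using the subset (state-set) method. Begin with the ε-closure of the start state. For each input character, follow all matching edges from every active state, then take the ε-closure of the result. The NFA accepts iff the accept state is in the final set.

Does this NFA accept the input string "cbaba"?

initial (ε-close {0}): {0,1,2,4,6,8,10,12}
'c' @ 1: {1,2,3,4,6,7,8,9,10,12}
'b' @ 2: {1,2,3,4,6,7,8,10,11,12,13,14}
'a' @ 3: {1,2,3,4,5,6,8,10,12,15}  [accepting]
'b' @ 4: {1,2,3,4,6,7,8,10,11,12,13,14}
'a' @ 5: {1,2,3,4,5,6,8,10,12,15}  [accepting]
after full input: {1,2,3,4,5,6,8,10,12,15}  (accept=15 in)

Answer: ACCEPT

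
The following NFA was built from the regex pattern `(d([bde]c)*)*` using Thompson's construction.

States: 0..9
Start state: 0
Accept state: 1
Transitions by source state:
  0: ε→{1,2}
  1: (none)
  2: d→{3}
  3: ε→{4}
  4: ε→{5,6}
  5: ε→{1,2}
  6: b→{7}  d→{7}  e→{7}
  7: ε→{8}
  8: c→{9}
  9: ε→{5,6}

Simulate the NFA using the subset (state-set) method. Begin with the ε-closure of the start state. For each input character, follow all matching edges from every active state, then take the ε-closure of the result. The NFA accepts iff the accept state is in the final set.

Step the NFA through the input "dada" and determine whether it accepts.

Answer: REJECT

Trace:
S₀ = ε-closure({0}) = {0,1,2}
'd' @ 1: {1,2,3,4,5,6}  (accept∈set)
'a' @ 2: {}  — no active states
rest 'da' ignored (set empty)
final: {}; accept 1 not in set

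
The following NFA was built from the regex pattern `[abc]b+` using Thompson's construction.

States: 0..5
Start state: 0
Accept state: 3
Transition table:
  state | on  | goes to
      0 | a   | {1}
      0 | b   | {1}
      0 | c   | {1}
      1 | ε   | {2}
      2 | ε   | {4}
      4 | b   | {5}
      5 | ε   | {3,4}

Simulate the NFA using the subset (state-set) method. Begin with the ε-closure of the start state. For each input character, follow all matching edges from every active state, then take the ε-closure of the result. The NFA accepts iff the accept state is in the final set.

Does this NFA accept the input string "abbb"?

start: ε-closure({0}) = {0}
'a' @ 1: {1,2,4}
'b' @ 2: {3,4,5}  [accepting]
'b' @ 3: {3,4,5}  [accepting]
'b' @ 4: {3,4,5}  [accepting]
final: {3,4,5}; accept 3 in set

Answer: ACCEPT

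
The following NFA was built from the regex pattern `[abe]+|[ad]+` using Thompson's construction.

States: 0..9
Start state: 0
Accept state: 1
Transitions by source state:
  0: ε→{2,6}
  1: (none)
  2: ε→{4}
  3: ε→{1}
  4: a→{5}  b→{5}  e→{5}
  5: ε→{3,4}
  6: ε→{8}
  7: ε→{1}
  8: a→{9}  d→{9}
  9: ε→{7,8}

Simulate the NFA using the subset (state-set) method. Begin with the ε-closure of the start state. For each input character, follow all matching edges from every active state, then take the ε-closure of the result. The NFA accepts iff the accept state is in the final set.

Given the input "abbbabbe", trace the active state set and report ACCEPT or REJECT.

initial (ε-close {0}): {0,2,4,6,8}
'a' @ 1: {1,3,4,5,7,8,9}  [accepting]
'b' @ 2: {1,3,4,5}  [accepting]
'b' @ 3: {1,3,4,5}  [accepting]
'b' @ 4: {1,3,4,5}  [accepting]
'a' @ 5: {1,3,4,5}  [accepting]
'b' @ 6: {1,3,4,5}  [accepting]
'b' @ 7: {1,3,4,5}  [accepting]
'e' @ 8: {1,3,4,5}  [accepting]
end set {1,3,4,5} — state 1 in

Answer: ACCEPT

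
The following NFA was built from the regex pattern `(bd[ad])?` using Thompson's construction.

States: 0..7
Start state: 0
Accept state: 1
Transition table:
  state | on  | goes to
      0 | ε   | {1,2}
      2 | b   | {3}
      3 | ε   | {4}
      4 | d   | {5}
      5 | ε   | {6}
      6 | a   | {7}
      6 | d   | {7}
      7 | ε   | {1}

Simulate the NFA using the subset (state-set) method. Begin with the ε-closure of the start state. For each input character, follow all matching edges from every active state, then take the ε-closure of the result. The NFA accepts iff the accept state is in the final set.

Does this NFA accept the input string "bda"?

start: ε-closure({0}) = {0,1,2}
'b' @ 1: {3,4}
'd' @ 2: {5,6}
'a' @ 3: {1,7}  ✓accept
after full input: {1,7}  (accept=1 in)

Answer: ACCEPT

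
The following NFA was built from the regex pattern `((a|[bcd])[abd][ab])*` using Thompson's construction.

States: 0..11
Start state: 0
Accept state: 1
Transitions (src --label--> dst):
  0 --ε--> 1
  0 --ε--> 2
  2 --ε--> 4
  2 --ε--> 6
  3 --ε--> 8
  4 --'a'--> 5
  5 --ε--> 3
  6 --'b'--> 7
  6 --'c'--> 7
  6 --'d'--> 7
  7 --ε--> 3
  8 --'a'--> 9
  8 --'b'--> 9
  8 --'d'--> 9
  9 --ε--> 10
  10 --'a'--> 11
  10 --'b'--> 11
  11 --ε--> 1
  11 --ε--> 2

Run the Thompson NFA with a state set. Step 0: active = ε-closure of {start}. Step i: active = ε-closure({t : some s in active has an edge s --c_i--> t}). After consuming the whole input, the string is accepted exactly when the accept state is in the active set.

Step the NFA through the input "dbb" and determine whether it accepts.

Answer: ACCEPT

Steps:
S₀ = ε-closure({0}) = {0,1,2,4,6}
'd' @ 1: {3,7,8}
'b' @ 2: {9,10}
'b' @ 3: {1,2,4,6,11}  ✓accept
final: {1,2,4,6,11}; accept 1 in set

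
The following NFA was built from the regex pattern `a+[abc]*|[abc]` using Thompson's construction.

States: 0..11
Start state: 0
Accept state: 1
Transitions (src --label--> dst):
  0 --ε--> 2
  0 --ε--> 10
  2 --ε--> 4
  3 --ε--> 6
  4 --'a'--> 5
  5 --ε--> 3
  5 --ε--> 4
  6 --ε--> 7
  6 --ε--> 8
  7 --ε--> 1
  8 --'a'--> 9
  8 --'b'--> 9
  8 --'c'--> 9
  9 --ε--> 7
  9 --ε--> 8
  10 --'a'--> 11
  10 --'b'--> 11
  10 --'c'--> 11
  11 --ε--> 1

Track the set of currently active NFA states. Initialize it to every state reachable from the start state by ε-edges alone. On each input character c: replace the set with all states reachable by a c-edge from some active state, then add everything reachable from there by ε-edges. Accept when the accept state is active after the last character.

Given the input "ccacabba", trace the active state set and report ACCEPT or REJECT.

Answer: REJECT

Trace:
start: ε-closure({0}) = {0,2,4,10}
'c' @ 1: {1,11}  [accepting]
'c' @ 2: {}  — no active states
rest 'acabba' ignored (set empty)
end set {} — state 1 not in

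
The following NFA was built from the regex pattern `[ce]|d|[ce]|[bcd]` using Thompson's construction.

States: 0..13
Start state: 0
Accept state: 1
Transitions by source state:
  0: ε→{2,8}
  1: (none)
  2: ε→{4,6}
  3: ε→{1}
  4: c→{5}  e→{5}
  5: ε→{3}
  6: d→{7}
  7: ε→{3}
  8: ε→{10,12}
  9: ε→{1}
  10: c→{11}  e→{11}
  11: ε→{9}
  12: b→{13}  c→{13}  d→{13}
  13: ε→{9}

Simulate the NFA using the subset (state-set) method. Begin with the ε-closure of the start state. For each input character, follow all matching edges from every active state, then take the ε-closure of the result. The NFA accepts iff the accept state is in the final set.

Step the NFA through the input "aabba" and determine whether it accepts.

Answer: REJECT

Steps:
start: ε-closure({0}) = {0,2,4,6,8,10,12}
'a' @ 1: {}  — state set empty
rest 'abba' ignored (set empty)
final: {}; accept 1 not in set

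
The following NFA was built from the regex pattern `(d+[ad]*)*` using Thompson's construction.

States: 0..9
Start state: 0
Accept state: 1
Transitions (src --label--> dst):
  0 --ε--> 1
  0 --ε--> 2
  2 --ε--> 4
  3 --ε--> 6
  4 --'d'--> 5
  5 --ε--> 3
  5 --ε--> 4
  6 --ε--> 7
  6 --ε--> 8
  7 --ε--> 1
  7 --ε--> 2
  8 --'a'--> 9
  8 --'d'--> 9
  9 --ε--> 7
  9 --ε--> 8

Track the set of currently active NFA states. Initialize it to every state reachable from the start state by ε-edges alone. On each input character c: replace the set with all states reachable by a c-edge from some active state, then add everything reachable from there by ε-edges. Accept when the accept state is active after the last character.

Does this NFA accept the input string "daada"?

Answer: ACCEPT

Derivation:
S₀ = ε-closure({0}) = {0,1,2,4}
'd' @ 1: {1,2,3,4,5,6,7,8}  [accepting]
'a' @ 2: {1,2,4,7,8,9}  [accepting]
'a' @ 3: {1,2,4,7,8,9}  [accepting]
'd' @ 4: {1,2,3,4,5,6,7,8,9}  [accepting]
'a' @ 5: {1,2,4,7,8,9}  [accepting]
after full input: {1,2,4,7,8,9}  (accept=1 in)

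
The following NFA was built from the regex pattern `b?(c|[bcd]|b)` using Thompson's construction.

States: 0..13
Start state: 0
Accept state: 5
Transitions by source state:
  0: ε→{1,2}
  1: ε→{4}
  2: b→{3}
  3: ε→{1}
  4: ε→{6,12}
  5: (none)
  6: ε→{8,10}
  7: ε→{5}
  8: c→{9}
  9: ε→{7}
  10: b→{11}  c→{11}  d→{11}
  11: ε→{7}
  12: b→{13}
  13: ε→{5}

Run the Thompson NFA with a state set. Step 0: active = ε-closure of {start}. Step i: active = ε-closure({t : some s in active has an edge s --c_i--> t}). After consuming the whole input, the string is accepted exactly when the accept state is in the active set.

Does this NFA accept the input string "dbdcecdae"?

Answer: REJECT

Trace:
start: ε-closure({0}) = {0,1,2,4,6,8,10,12}
'd' @ 1: {5,7,11}  ✓accept
'b' @ 2: {}  — state set empty
rest 'dcecdae' ignored (set empty)
final: {}; accept 5 not in set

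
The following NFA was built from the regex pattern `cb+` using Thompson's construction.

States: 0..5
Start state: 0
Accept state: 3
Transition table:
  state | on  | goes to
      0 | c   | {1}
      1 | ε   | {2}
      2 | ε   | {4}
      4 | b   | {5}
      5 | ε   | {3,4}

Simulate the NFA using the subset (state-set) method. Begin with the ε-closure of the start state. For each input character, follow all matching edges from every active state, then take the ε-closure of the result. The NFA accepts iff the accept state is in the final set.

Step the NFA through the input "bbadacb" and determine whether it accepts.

start: ε-closure({0}) = {0}
'b' @ 1: {}  — dead — no transitions
rest 'badacb' ignored (set empty)
after full input: {}  (accept=3 not in)

Answer: REJECT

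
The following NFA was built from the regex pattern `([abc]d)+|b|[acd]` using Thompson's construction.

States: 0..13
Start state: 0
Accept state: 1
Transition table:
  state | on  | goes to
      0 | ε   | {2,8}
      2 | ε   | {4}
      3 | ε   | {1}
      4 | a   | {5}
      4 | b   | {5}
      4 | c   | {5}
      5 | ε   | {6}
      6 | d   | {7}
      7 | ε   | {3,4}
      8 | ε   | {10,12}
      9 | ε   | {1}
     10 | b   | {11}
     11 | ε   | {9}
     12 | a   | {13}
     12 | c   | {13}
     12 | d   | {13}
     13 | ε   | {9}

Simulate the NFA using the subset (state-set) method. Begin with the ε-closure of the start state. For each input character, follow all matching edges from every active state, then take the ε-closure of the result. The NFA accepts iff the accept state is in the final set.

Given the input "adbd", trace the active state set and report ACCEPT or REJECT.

S₀ = ε-closure({0}) = {0,2,4,8,10,12}
'a' @ 1: {1,5,6,9,13}  [accepting]
'd' @ 2: {1,3,4,7}  [accepting]
'b' @ 3: {5,6}
'd' @ 4: {1,3,4,7}  [accepting]
after full input: {1,3,4,7}  (accept=1 in)

Answer: ACCEPT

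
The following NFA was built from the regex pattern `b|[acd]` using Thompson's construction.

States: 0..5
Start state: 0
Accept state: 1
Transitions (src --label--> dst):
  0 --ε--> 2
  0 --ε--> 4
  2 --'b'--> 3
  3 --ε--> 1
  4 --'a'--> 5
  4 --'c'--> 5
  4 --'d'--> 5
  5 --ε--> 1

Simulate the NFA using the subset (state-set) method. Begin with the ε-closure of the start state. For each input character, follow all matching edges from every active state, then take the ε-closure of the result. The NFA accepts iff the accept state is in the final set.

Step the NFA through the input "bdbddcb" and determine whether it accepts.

Answer: REJECT

Derivation:
S₀ = ε-closure({0}) = {0,2,4}
'b' @ 1: {1,3}  ✓accept
'd' @ 2: {}  — state set empty
rest 'bddcb' ignored (set empty)
final: {}; accept 1 not in set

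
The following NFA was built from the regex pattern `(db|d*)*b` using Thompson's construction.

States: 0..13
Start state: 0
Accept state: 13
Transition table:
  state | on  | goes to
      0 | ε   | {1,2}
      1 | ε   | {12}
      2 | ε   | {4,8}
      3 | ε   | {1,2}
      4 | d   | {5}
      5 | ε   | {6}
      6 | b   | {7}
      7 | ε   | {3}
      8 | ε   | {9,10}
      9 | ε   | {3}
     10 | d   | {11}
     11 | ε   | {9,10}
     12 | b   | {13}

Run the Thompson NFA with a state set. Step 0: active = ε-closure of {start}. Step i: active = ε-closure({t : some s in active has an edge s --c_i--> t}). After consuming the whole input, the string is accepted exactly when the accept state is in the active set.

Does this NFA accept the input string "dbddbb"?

start: ε-closure({0}) = {0,1,2,3,4,8,9,10,12}
'd' @ 1: {1,2,3,4,5,6,8,9,10,11,12}
'b' @ 2: {1,2,3,4,7,8,9,10,12,13}  (accept∈set)
'd' @ 3: {1,2,3,4,5,6,8,9,10,11,12}
'd' @ 4: {1,2,3,4,5,6,8,9,10,11,12}
'b' @ 5: {1,2,3,4,7,8,9,10,12,13}  (accept∈set)
'b' @ 6: {13}  (accept∈set)
after full input: {13}  (accept=13 in)

Answer: ACCEPT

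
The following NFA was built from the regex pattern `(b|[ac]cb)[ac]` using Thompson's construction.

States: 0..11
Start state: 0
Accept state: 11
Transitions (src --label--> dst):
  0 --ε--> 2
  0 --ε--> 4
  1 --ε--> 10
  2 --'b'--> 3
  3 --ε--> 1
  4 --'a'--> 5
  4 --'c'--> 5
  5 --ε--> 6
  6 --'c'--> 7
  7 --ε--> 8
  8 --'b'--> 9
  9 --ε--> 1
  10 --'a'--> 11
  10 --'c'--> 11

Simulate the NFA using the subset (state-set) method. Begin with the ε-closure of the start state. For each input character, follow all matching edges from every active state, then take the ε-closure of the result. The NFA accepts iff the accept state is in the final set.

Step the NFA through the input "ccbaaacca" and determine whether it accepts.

Answer: REJECT

Derivation:
start: ε-closure({0}) = {0,2,4}
'c' @ 1: {5,6}
'c' @ 2: {7,8}
'b' @ 3: {1,9,10}
'a' @ 4: {11}  [accepting]
'a' @ 5: {}  — no active states
rest 'acca' ignored (set empty)
after full input: {}  (accept=11 not in)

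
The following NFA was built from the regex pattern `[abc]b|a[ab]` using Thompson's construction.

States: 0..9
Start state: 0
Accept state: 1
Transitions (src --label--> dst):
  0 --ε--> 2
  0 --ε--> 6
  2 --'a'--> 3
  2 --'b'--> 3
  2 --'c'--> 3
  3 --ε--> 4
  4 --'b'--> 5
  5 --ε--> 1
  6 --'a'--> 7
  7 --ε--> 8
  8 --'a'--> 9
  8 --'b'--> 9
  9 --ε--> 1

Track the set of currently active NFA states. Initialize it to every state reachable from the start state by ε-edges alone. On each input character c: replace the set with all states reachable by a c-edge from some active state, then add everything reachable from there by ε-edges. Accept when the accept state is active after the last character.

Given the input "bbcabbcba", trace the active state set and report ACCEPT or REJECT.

start: ε-closure({0}) = {0,2,6}
'b' @ 1: {3,4}
'b' @ 2: {1,5}  (accept∈set)
'c' @ 3: {}  — dead — no transitions
rest 'abbcba' ignored (set empty)
final: {}; accept 1 not in set

Answer: REJECT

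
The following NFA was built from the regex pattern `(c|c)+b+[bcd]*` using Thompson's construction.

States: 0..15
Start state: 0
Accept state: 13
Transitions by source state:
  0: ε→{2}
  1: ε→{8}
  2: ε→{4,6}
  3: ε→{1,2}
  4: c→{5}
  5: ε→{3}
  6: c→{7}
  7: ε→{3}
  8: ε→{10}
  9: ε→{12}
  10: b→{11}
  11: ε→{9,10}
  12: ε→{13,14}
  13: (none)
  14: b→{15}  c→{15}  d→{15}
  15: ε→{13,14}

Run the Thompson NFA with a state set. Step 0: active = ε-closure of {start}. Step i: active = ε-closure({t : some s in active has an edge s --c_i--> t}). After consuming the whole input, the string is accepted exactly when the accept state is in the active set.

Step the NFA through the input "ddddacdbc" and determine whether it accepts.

Answer: REJECT

Derivation:
start: ε-closure({0}) = {0,2,4,6}
'd' @ 1: {}  — state set empty
rest 'dddacdbc' ignored (set empty)
after full input: {}  (accept=13 not in)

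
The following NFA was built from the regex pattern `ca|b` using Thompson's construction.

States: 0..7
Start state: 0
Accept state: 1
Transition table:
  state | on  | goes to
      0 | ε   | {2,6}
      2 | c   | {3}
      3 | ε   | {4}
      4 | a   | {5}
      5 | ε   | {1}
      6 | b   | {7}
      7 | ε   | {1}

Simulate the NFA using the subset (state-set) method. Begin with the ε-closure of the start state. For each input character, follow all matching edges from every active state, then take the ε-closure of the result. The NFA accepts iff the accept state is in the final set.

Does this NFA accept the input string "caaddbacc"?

start: ε-closure({0}) = {0,2,6}
'c' @ 1: {3,4}
'a' @ 2: {1,5}  (accept∈set)
'a' @ 3: {}  — dead — no transitions
rest 'ddbacc' ignored (set empty)
end set {} — state 1 not in

Answer: REJECT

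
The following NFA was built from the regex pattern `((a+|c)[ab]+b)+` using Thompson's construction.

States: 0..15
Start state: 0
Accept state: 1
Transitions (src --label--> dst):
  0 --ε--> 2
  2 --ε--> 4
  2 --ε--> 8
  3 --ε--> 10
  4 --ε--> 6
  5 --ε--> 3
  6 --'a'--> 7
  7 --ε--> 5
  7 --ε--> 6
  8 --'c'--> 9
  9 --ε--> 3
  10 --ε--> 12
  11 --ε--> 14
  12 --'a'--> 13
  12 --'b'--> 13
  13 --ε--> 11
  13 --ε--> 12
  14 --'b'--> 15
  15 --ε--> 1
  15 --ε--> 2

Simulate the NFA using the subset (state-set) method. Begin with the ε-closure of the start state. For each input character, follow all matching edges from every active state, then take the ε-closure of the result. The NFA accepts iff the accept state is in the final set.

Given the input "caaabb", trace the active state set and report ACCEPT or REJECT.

Answer: ACCEPT

Derivation:
S₀ = ε-closure({0}) = {0,2,4,6,8}
'c' @ 1: {3,9,10,12}
'a' @ 2: {11,12,13,14}
'a' @ 3: {11,12,13,14}
'a' @ 4: {11,12,13,14}
'b' @ 5: {1,2,4,6,8,11,12,13,14,15}  (accept∈set)
'b' @ 6: {1,2,4,6,8,11,12,13,14,15}  (accept∈set)
after full input: {1,2,4,6,8,11,12,13,14,15}  (accept=1 in)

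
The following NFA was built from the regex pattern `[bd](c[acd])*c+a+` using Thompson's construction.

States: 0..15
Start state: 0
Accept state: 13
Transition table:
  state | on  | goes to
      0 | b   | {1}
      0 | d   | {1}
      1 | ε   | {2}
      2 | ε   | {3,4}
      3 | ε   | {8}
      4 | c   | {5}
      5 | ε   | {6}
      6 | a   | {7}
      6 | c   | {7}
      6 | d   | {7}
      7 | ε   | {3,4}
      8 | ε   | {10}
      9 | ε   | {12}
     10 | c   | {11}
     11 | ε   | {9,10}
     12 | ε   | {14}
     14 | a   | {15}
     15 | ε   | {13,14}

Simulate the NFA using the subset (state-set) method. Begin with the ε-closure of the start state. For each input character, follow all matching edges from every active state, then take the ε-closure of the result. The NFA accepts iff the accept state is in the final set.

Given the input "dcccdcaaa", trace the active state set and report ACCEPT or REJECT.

initial (ε-close {0}): {0}
'd' @ 1: {1,2,3,4,8,10}
'c' @ 2: {5,6,9,10,11,12,14}
'c' @ 3: {3,4,7,8,9,10,11,12,14}
'c' @ 4: {5,6,9,10,11,12,14}
'd' @ 5: {3,4,7,8,10}
'c' @ 6: {5,6,9,10,11,12,14}
'a' @ 7: {3,4,7,8,10,13,14,15}  (accept∈set)
'a' @ 8: {13,14,15}  (accept∈set)
'a' @ 9: {13,14,15}  (accept∈set)
final: {13,14,15}; accept 13 in set

Answer: ACCEPT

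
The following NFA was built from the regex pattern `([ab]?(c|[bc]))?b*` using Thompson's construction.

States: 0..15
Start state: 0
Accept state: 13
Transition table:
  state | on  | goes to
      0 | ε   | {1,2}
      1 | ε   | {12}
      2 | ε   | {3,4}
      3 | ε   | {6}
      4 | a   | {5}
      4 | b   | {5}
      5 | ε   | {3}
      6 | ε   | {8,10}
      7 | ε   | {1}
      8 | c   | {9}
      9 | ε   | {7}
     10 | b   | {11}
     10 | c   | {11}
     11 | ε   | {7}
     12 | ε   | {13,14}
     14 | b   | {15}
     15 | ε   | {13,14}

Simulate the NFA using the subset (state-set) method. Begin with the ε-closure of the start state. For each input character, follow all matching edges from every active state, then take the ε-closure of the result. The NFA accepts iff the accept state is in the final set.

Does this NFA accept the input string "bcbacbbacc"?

S₀ = ε-closure({0}) = {0,1,2,3,4,6,8,10,12,13,14}
'b' @ 1: {1,3,5,6,7,8,10,11,12,13,14,15}  (accept∈set)
'c' @ 2: {1,7,9,11,12,13,14}  (accept∈set)
'b' @ 3: {13,14,15}  (accept∈set)
'a' @ 4: {}  — dead — no transitions
rest 'cbbacc' ignored (set empty)
final: {}; accept 13 not in set

Answer: REJECT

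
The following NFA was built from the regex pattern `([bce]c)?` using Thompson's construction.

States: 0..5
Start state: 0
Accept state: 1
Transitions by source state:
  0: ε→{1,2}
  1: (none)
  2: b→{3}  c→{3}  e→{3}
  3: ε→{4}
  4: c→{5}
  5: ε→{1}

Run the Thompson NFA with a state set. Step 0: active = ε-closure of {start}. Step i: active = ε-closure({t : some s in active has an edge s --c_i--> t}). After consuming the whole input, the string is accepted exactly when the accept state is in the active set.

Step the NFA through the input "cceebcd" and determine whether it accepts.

Answer: REJECT

Steps:
start: ε-closure({0}) = {0,1,2}
'c' @ 1: {3,4}
'c' @ 2: {1,5}  (accept∈set)
'e' @ 3: {}  — dead — no transitions
rest 'ebcd' ignored (set empty)
after full input: {}  (accept=1 not in)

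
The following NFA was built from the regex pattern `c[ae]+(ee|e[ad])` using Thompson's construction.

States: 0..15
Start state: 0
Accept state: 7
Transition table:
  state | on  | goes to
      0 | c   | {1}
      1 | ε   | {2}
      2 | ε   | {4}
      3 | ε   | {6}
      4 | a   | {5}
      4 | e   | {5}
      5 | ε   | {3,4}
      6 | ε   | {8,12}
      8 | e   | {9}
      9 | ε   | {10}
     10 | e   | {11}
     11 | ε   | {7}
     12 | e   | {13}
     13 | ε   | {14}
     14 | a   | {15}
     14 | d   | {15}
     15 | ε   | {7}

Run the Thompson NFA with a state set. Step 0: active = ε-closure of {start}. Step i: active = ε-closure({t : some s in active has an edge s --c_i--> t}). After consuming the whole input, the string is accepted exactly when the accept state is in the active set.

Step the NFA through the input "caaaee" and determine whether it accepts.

Answer: ACCEPT

Steps:
start: ε-closure({0}) = {0}
'c' @ 1: {1,2,4}
'a' @ 2: {3,4,5,6,8,12}
'a' @ 3: {3,4,5,6,8,12}
'a' @ 4: {3,4,5,6,8,12}
'e' @ 5: {3,4,5,6,8,9,10,12,13,14}
'e' @ 6: {3,4,5,6,7,8,9,10,11,12,13,14}  [accepting]
after full input: {3,4,5,6,7,8,9,10,11,12,13,14}  (accept=7 in)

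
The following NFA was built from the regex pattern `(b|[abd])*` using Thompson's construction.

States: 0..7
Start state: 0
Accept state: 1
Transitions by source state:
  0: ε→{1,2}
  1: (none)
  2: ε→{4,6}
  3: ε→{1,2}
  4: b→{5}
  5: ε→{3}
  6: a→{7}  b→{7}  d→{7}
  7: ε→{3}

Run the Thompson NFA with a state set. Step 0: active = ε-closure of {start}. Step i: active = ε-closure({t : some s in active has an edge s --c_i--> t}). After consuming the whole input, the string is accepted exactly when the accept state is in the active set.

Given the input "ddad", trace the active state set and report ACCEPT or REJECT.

initial (ε-close {0}): {0,1,2,4,6}
'd' @ 1: {1,2,3,4,6,7}  ✓accept
'd' @ 2: {1,2,3,4,6,7}  ✓accept
'a' @ 3: {1,2,3,4,6,7}  ✓accept
'd' @ 4: {1,2,3,4,6,7}  ✓accept
after full input: {1,2,3,4,6,7}  (accept=1 in)

Answer: ACCEPT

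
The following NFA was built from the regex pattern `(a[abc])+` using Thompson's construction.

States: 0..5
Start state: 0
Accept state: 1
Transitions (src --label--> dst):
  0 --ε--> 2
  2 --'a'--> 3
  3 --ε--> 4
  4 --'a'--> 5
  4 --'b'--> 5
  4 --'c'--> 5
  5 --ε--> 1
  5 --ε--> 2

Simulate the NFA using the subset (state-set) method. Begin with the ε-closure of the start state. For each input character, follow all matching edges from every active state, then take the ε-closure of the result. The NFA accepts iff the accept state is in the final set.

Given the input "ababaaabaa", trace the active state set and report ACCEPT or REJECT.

Answer: ACCEPT

Trace:
S₀ = ε-closure({0}) = {0,2}
'a' @ 1: {3,4}
'b' @ 2: {1,2,5}  (accept∈set)
'a' @ 3: {3,4}
'b' @ 4: {1,2,5}  (accept∈set)
'a' @ 5: {3,4}
'a' @ 6: {1,2,5}  (accept∈set)
'a' @ 7: {3,4}
'b' @ 8: {1,2,5}  (accept∈set)
'a' @ 9: {3,4}
'a' @ 10: {1,2,5}  (accept∈set)
final: {1,2,5}; accept 1 in set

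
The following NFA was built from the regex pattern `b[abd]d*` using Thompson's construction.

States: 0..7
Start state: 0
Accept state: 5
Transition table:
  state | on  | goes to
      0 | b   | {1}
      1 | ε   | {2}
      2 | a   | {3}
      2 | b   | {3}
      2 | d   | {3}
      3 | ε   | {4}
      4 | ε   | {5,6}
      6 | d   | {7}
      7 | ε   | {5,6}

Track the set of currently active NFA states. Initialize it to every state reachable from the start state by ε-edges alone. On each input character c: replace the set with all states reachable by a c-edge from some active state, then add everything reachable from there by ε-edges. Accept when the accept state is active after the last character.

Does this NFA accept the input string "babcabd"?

initial (ε-close {0}): {0}
'b' @ 1: {1,2}
'a' @ 2: {3,4,5,6}  [accepting]
'b' @ 3: {}  — dead — no transitions
rest 'cabd' ignored (set empty)
end set {} — state 5 not in

Answer: REJECT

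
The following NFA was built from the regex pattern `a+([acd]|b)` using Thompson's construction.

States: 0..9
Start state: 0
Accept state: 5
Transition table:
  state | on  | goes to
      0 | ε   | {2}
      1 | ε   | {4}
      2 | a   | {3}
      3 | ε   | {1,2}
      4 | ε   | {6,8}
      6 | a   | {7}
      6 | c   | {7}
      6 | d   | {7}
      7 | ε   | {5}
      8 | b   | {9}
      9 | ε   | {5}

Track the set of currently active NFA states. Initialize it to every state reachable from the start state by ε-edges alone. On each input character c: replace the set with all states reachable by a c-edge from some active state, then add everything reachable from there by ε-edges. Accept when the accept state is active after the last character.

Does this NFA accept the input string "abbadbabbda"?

initial (ε-close {0}): {0,2}
'a' @ 1: {1,2,3,4,6,8}
'b' @ 2: {5,9}  (accept∈set)
'b' @ 3: {}  — dead — no transitions
rest 'adbabbda' ignored (set empty)
end set {} — state 5 not in

Answer: REJECT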